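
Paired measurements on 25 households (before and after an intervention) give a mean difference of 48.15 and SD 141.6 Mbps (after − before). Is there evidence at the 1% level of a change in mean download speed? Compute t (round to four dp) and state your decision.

t = 1.7002; fail to reject H0

H0: μ_d = 0; H1: μ_d ≠ 0 (paired t-test on the differences, two-sided).
t = d̄/(s_d/√n) = 48.15/(141.6/√25) = 1.7002
df = n − 1 = 24
Two-sided p-value ≈ 0.1020
Since p ≈ 0.1020 > α = 0.01, fail to reject H0; the data do not provide sufficient evidence against H0.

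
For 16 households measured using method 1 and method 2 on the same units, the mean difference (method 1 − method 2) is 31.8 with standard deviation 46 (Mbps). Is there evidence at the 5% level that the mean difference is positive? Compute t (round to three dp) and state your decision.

t = 2.765; reject H0

H0: μ_d = 0; H1: μ_d > 0 (paired t-test on the differences, right-tailed).
t = d̄/(s_d/√n) = 31.8/(46/√16) = 2.765
df = n − 1 = 15
p-value = P(T ≥ 2.765) ≈ 0.007
Since p ≈ 0.007 < α = 0.05, reject H0; the data support H1.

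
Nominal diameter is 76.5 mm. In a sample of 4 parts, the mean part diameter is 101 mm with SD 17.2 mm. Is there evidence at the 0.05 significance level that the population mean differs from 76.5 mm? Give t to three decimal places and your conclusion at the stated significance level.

H0: μ = 76.5; H1: μ ≠ 76.5 (one-sample t-test, two-sided).
t = (x̄ − μ₀)/(s/√n) = (101 − 76.5)/(17.2/√4) = 2.849
df = n − 1 = 3
Two-sided p-value ≈ 0.065
Since p ≈ 0.065 > α = 0.05, fail to reject H0; the data do not provide sufficient evidence against H0.

t = 2.849; fail to reject H0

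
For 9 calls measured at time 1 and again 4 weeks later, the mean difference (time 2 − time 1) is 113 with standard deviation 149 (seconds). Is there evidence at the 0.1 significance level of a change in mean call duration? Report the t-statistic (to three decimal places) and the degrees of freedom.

H0: μ_d = 0; H1: μ_d ≠ 0 (paired t-test on the differences, two-sided).
t = d̄/(s_d/√n) = 113/(149/√9) = 2.275
df = n − 1 = 8
Two-sided p-value ≈ 0.0525
Since p ≈ 0.0525 < α = 0.1, reject H0; the data support H1.

t = 2.275, df = 8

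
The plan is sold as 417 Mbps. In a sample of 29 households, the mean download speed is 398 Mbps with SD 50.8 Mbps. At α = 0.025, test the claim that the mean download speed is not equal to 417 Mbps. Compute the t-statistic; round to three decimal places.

H0: μ = 417; H1: μ ≠ 417 (one-sample t-test, two-sided).
t = (x̄ − μ₀)/(s/√n) = (398 − 417)/(50.8/√29) = -2.014
df = n − 1 = 28
Two-sided p-value ≈ 0.0537
Since p ≈ 0.0537 > α = 0.025, fail to reject H0; the data do not provide sufficient evidence against H0.

-2.014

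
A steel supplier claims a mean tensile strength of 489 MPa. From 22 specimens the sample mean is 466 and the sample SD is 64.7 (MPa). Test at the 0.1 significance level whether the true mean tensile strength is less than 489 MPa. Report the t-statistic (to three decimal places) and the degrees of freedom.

t = -1.667, df = 21

H0: μ = 489; H1: μ < 489 (one-sample t-test, left-tailed).
t = (x̄ − μ₀)/(s/√n) = (466 − 489)/(64.7/√22) = -1.667
df = n − 1 = 21
p-value = P(T ≤ -1.667) ≈ 0.055
Since p ≈ 0.055 < α = 0.1, reject H0; the evidence is statistically significant.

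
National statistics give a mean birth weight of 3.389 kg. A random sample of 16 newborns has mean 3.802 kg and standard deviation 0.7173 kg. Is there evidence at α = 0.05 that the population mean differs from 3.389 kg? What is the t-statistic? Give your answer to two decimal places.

H0: μ = 3.389; H1: μ ≠ 3.389 (one-sample t-test, two-sided).
t = (x̄ − μ₀)/(s/√n) = (3.802 − 3.389)/(0.7173/√16) = 2.30
df = n − 1 = 15
Two-sided p-value ≈ 0.0360
Since p ≈ 0.0360 < α = 0.05, reject H0; the evidence is statistically significant.

2.30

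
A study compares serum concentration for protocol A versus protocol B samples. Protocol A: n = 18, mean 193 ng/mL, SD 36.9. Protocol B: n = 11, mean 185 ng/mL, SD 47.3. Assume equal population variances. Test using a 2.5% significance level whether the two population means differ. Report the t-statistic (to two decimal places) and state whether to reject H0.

t = 0.51; fail to reject H0

Let group 1 = protocol A, group 2 = protocol B. H0: μ_1 = μ_2; H1: μ_1 ≠ μ_2 (two-sample pooled-variance t-test, two-sided).
s_p² = [(18−1)·36.9² + (11−1)·47.3²]/(18+11−2) = 1685.94
t = (193 − 185)/√[1685.94·(1/18 + 1/11)] = 0.51
df = n₁ + n₂ − 2 = 27
Two-sided p-value ≈ 0.615
Since p ≈ 0.615 > α = 0.025, fail to reject H0; the evidence is not statistically significant.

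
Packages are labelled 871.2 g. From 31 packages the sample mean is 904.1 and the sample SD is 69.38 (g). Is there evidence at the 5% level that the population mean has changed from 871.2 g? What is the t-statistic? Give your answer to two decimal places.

H0: μ = 871.2; H1: μ ≠ 871.2 (one-sample t-test, two-sided).
t = (x̄ − μ₀)/(s/√n) = (904.1 − 871.2)/(69.38/√31) = 2.64
df = n − 1 = 30
Two-sided p-value ≈ 0.0130
Since p ≈ 0.0130 < α = 0.05, reject H0; the data support H1.

2.64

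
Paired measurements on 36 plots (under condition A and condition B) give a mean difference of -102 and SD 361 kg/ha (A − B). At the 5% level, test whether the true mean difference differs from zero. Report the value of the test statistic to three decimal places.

-1.695

H0: μ_d = 0; H1: μ_d ≠ 0 (paired t-test on the differences, two-sided).
t = d̄/(s_d/√n) = -102/(361/√36) = -1.695
df = n − 1 = 35
Two-sided p-value ≈ 0.0989
Since p ≈ 0.0989 > α = 0.05, fail to reject H0; the evidence is not statistically significant.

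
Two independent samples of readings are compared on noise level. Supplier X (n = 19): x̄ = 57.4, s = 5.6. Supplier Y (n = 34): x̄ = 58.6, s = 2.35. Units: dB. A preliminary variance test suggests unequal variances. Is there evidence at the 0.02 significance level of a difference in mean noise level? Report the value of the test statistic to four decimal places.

Let group 1 = supplier X, group 2 = supplier Y. H0: μ_1 = μ_2; H1: μ_1 ≠ μ_2 (Welch's two-sample t-test, two-sided).
t = (x̄_1 − x̄_2)/√(s_1²/n_1 + s_2²/n_2) = (57.4 − 58.6)/√(5.6²/19 + 2.35²/34) = -0.8912
Welch–Satterthwaite df ≈ 21.60
Two-sided p-value ≈ 0.3826
Since p ≈ 0.3826 > α = 0.02, fail to reject H0; the evidence is not statistically significant.

-0.8912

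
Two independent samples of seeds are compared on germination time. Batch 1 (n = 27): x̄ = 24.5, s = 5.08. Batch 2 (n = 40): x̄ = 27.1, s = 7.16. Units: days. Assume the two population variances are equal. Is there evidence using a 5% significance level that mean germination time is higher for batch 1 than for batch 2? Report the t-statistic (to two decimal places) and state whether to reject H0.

Let group 1 = batch 1, group 2 = batch 2. H0: μ_1 = μ_2; H1: μ_1 > μ_2 (two-sample pooled-variance t-test, right-tailed).
s_p² = [(27−1)·5.08² + (40−1)·7.16²]/(27+40−2) = 41.0819
t = (24.5 − 27.1)/√[41.0819·(1/27 + 1/40)] = -1.63
df = n₁ + n₂ − 2 = 65
p-value = P(T ≥ -1.63) ≈ 0.9459
Since p ≈ 0.9459 > α = 0.05, fail to reject H0; the evidence is not statistically significant.

t = -1.63; fail to reject H0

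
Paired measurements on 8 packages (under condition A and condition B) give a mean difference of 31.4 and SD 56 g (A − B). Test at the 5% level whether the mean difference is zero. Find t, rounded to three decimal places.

H0: μ_d = 0; H1: μ_d ≠ 0 (paired t-test on the differences, two-sided).
t = d̄/(s_d/√n) = 31.4/(56/√8) = 1.586
df = n − 1 = 7
Two-sided p-value ≈ 0.1568
Since p ≈ 0.1568 > α = 0.05, fail to reject H0; the data do not provide sufficient evidence against H0.

1.586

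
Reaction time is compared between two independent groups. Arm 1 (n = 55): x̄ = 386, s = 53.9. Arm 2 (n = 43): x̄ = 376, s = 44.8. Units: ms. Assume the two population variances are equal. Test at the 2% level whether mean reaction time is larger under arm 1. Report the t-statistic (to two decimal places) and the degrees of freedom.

t = 0.98, df = 96

Let group 1 = arm 1, group 2 = arm 2. H0: μ_1 = μ_2; H1: μ_1 > μ_2 (two-sample pooled-variance t-test, right-tailed).
s_p² = [(55−1)·53.9² + (43−1)·44.8²]/(55+43−2) = 2512.26
t = (386 − 376)/√[2512.26·(1/55 + 1/43)] = 0.98
df = n₁ + n₂ − 2 = 96
p-value = P(T ≥ 0.98) ≈ 0.165
Since p ≈ 0.165 > α = 0.02, fail to reject H0; the evidence is not statistically significant.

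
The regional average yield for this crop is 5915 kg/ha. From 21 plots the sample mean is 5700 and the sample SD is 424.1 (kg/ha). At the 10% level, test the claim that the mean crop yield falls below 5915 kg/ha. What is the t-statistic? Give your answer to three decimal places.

-2.323

H0: μ = 5915; H1: μ < 5915 (one-sample t-test, left-tailed).
t = (x̄ − μ₀)/(s/√n) = (5700 − 5915)/(424.1/√21) = -2.323
df = n − 1 = 20
p-value = P(T ≤ -2.323) ≈ 0.015
Since p ≈ 0.015 < α = 0.1, reject H0; the evidence is statistically significant.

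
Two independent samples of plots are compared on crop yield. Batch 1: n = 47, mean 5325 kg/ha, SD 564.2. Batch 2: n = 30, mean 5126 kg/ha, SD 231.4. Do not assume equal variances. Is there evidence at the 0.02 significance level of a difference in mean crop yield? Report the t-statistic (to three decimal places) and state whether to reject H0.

Let group 1 = batch 1, group 2 = batch 2. H0: μ_1 = μ_2; H1: μ_1 ≠ μ_2 (Welch's two-sample t-test, two-sided).
t = (x̄_1 − x̄_2)/√(s_1²/n_1 + s_2²/n_2) = (5325 − 5126)/√(564.2²/47 + 231.4²/30) = 2.151
Welch–Satterthwaite df ≈ 66.15
Two-sided p-value ≈ 0.035
Since p ≈ 0.035 > α = 0.02, fail to reject H0; the data do not provide sufficient evidence against H0.

t = 2.151; fail to reject H0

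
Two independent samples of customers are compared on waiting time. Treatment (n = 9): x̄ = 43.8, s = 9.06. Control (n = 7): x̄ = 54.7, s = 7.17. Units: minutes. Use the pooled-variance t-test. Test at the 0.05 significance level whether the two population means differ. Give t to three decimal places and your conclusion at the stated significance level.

Let group 1 = treatment, group 2 = control. H0: μ_1 = μ_2; H1: μ_1 ≠ μ_2 (two-sample pooled-variance t-test, two-sided).
s_p² = [(9−1)·9.06² + (7−1)·7.17²]/(9+7−2) = 68.9373
t = (43.8 − 54.7)/√[68.9373·(1/9 + 1/7)] = -2.605
df = n₁ + n₂ − 2 = 14
Two-sided p-value ≈ 0.0208
Since p ≈ 0.0208 < α = 0.05, reject H0; the data support H1.

t = -2.605; reject H0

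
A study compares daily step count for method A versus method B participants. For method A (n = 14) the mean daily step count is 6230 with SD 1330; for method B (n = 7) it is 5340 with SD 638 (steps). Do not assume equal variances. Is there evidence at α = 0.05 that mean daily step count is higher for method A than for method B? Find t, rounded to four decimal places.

Let group 1 = method A, group 2 = method B. H0: μ_1 = μ_2; H1: μ_1 > μ_2 (Welch's two-sample t-test, right-tailed).
t = (x̄_1 − x̄_2)/√(s_1²/n_1 + s_2²/n_2) = (6230 − 5340)/√(1330²/14 + 638²/7) = 2.0720
Welch–Satterthwaite df ≈ 19.00
p-value = P(T ≥ 2.0720) ≈ 0.026
Since p ≈ 0.026 < α = 0.05, reject H0; the evidence is statistically significant.

2.0720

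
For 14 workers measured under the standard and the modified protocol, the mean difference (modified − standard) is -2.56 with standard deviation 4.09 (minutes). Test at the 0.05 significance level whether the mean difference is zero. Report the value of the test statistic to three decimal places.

-2.342

H0: μ_d = 0; H1: μ_d ≠ 0 (paired t-test on the differences, two-sided).
t = d̄/(s_d/√n) = -2.56/(4.09/√14) = -2.342
df = n − 1 = 13
Two-sided p-value ≈ 0.0358
Since p ≈ 0.0358 < α = 0.05, reject H0; the evidence is statistically significant.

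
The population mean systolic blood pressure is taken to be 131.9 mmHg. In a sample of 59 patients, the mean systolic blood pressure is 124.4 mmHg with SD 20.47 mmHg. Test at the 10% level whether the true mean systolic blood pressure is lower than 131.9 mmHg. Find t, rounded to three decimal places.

-2.814

H0: μ = 131.9; H1: μ < 131.9 (one-sample t-test, left-tailed).
t = (x̄ − μ₀)/(s/√n) = (124.4 − 131.9)/(20.47/√59) = -2.814
df = n − 1 = 58
p-value = P(T ≤ -2.814) ≈ 0.003
Since p ≈ 0.003 < α = 0.1, reject H0; the data support H1.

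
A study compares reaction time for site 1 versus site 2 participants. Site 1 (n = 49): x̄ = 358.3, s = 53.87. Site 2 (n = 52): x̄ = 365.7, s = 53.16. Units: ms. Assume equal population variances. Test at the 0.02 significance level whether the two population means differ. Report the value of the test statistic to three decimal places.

-0.695

Let group 1 = site 1, group 2 = site 2. H0: μ_1 = μ_2; H1: μ_1 ≠ μ_2 (two-sample pooled-variance t-test, two-sided).
s_p² = [(49−1)·53.87² + (52−1)·53.16²]/(49+52−2) = 2862.83
t = (358.3 − 365.7)/√[2862.83·(1/49 + 1/52)] = -0.695
df = n₁ + n₂ − 2 = 99
Two-sided p-value ≈ 0.489
Since p ≈ 0.489 > α = 0.02, fail to reject H0; the data do not provide sufficient evidence against H0.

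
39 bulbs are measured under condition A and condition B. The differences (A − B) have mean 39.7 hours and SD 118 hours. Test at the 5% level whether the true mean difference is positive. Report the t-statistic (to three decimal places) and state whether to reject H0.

t = 2.101; reject H0

H0: μ_d = 0; H1: μ_d > 0 (paired t-test on the differences, right-tailed).
t = d̄/(s_d/√n) = 39.7/(118/√39) = 2.101
df = n − 1 = 38
p-value = P(T ≥ 2.101) ≈ 0.0212
Since p ≈ 0.0212 < α = 0.05, reject H0; the data support H1.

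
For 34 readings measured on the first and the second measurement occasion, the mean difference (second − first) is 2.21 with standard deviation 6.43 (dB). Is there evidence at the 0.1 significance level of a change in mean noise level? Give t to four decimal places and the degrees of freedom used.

H0: μ_d = 0; H1: μ_d ≠ 0 (paired t-test on the differences, two-sided).
t = d̄/(s_d/√n) = 2.21/(6.43/√34) = 2.0041
df = n − 1 = 33
Two-sided p-value ≈ 0.0533
Since p ≈ 0.0533 < α = 0.1, reject H0; the evidence is statistically significant.

t = 2.0041, df = 33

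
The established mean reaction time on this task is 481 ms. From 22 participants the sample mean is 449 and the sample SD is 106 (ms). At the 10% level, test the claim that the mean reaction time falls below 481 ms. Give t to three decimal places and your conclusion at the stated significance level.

H0: μ = 481; H1: μ < 481 (one-sample t-test, left-tailed).
t = (x̄ − μ₀)/(s/√n) = (449 − 481)/(106/√22) = -1.416
df = n − 1 = 21
p-value = P(T ≤ -1.416) ≈ 0.086
Since p ≈ 0.086 < α = 0.1, reject H0; the data support H1.

t = -1.416; reject H0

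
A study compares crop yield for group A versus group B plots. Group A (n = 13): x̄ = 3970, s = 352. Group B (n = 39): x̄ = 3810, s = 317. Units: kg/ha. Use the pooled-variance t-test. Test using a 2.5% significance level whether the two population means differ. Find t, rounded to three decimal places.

Let group 1 = group A, group 2 = group B. H0: μ_1 = μ_2; H1: μ_1 ≠ μ_2 (two-sample pooled-variance t-test, two-sided).
s_p² = [(13−1)·352² + (39−1)·317²]/(13+39−2) = 106109
t = (3970 − 3810)/√[106109·(1/13 + 1/39)] = 1.534
df = n₁ + n₂ − 2 = 50
Two-sided p-value ≈ 0.131
Since p ≈ 0.131 > α = 0.025, fail to reject H0; the evidence is not statistically significant.

1.534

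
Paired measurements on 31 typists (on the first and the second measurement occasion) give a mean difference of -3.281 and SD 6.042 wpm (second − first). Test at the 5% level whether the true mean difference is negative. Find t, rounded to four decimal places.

-3.0235

H0: μ_d = 0; H1: μ_d < 0 (paired t-test on the differences, left-tailed).
t = d̄/(s_d/√n) = -3.281/(6.042/√31) = -3.0235
df = n − 1 = 30
p-value = P(T ≤ -3.0235) ≈ 0.0025
Since p ≈ 0.0025 < α = 0.05, reject H0; the data support H1.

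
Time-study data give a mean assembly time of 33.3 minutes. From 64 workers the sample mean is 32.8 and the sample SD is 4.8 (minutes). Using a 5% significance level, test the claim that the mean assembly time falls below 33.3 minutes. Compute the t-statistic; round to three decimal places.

-0.833

H0: μ = 33.3; H1: μ < 33.3 (one-sample t-test, left-tailed).
t = (x̄ − μ₀)/(s/√n) = (32.8 − 33.3)/(4.8/√64) = -0.833
df = n − 1 = 63
p-value = P(T ≤ -0.833) ≈ 0.204
Since p ≈ 0.204 > α = 0.05, fail to reject H0; the evidence is not statistically significant.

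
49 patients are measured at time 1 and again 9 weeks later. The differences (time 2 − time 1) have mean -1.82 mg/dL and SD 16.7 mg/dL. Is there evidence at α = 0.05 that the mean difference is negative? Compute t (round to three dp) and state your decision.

H0: μ_d = 0; H1: μ_d < 0 (paired t-test on the differences, left-tailed).
t = d̄/(s_d/√n) = -1.82/(16.7/√49) = -0.763
df = n − 1 = 48
p-value = P(T ≤ -0.763) ≈ 0.2246
Since p ≈ 0.2246 > α = 0.05, fail to reject H0; the evidence is not statistically significant.

t = -0.763; fail to reject H0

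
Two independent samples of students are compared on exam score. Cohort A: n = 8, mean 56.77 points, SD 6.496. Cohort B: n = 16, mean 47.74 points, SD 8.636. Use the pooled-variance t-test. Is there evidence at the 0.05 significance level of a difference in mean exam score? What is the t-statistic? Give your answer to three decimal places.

Let group 1 = cohort A, group 2 = cohort B. H0: μ_1 = μ_2; H1: μ_1 ≠ μ_2 (two-sample pooled-variance t-test, two-sided).
s_p² = [(8−1)·6.496² + (16−1)·8.636²]/(8+16−2) = 64.277
t = (56.77 − 47.74)/√[64.277·(1/8 + 1/16)] = 2.601
df = n₁ + n₂ − 2 = 22
Two-sided p-value ≈ 0.0163
Since p ≈ 0.0163 < α = 0.05, reject H0; the data support H1.

2.601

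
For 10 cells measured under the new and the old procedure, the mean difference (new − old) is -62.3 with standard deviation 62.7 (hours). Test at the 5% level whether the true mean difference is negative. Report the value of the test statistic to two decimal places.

H0: μ_d = 0; H1: μ_d < 0 (paired t-test on the differences, left-tailed).
t = d̄/(s_d/√n) = -62.3/(62.7/√10) = -3.14
df = n − 1 = 9
p-value = P(T ≤ -3.14) ≈ 0.006
Since p ≈ 0.006 < α = 0.05, reject H0; the evidence is statistically significant.

-3.14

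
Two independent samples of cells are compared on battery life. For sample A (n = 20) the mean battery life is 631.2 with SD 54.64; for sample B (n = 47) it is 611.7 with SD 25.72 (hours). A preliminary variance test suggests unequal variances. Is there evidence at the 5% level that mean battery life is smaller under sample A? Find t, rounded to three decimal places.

1.526

Let group 1 = sample A, group 2 = sample B. H0: μ_1 = μ_2; H1: μ_1 < μ_2 (Welch's two-sample t-test, left-tailed).
t = (x̄_1 − x̄_2)/√(s_1²/n_1 + s_2²/n_2) = (631.2 − 611.7)/√(54.64²/20 + 25.72²/47) = 1.526
Welch–Satterthwaite df ≈ 22.67
p-value = P(T ≤ 1.526) ≈ 0.930
Since p ≈ 0.930 > α = 0.05, fail to reject H0; the data do not provide sufficient evidence against H0.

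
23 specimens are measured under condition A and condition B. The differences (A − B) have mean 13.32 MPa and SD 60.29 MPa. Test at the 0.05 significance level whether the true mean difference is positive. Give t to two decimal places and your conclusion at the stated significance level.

t = 1.06; fail to reject H0

H0: μ_d = 0; H1: μ_d > 0 (paired t-test on the differences, right-tailed).
t = d̄/(s_d/√n) = 13.32/(60.29/√23) = 1.06
df = n − 1 = 22
p-value = P(T ≥ 1.06) ≈ 0.1504
Since p ≈ 0.1504 > α = 0.05, fail to reject H0; the evidence is not statistically significant.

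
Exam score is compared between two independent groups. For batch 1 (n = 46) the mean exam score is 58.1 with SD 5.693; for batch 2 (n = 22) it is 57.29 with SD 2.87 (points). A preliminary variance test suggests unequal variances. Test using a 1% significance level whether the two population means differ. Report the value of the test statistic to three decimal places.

Let group 1 = batch 1, group 2 = batch 2. H0: μ_1 = μ_2; H1: μ_1 ≠ μ_2 (Welch's two-sample t-test, two-sided).
t = (x̄_1 − x̄_2)/√(s_1²/n_1 + s_2²/n_2) = (58.1 − 57.29)/√(5.693²/46 + 2.87²/22) = 0.780
Welch–Satterthwaite df ≈ 65.75
Two-sided p-value ≈ 0.438
Since p ≈ 0.438 > α = 0.01, fail to reject H0; the data do not provide sufficient evidence against H0.

0.780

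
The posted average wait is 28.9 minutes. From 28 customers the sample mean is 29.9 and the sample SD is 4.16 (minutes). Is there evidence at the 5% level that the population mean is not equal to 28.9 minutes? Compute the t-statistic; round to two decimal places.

H0: μ = 28.9; H1: μ ≠ 28.9 (one-sample t-test, two-sided).
t = (x̄ − μ₀)/(s/√n) = (29.9 − 28.9)/(4.16/√28) = 1.27
df = n − 1 = 27
Two-sided p-value ≈ 0.2142
Since p ≈ 0.2142 > α = 0.05, fail to reject H0; the data do not provide sufficient evidence against H0.

1.27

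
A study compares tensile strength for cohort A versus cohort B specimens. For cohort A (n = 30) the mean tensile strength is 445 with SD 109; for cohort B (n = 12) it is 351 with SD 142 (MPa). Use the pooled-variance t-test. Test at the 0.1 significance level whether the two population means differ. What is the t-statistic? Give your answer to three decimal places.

Let group 1 = cohort A, group 2 = cohort B. H0: μ_1 = μ_2; H1: μ_1 ≠ μ_2 (two-sample pooled-variance t-test, two-sided).
s_p² = [(30−1)·109² + (12−1)·142²]/(30+12−2) = 14158.8
t = (445 − 351)/√[14158.8·(1/30 + 1/12)] = 2.313
df = n₁ + n₂ − 2 = 40
Two-sided p-value ≈ 0.0260
Since p ≈ 0.0260 < α = 0.1, reject H0; the evidence is statistically significant.

2.313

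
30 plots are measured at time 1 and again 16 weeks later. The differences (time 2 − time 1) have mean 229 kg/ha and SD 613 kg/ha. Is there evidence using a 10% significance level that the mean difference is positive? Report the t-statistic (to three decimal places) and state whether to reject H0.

H0: μ_d = 0; H1: μ_d > 0 (paired t-test on the differences, right-tailed).
t = d̄/(s_d/√n) = 229/(613/√30) = 2.046
df = n − 1 = 29
p-value = P(T ≥ 2.046) ≈ 0.0250
Since p ≈ 0.0250 < α = 0.1, reject H0; the evidence is statistically significant.

t = 2.046; reject H0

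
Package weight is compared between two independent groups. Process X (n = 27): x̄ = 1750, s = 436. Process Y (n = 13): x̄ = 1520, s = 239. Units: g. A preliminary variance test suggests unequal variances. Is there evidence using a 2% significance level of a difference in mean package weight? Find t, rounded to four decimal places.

Let group 1 = process X, group 2 = process Y. H0: μ_1 = μ_2; H1: μ_1 ≠ μ_2 (Welch's two-sample t-test, two-sided).
t = (x̄_1 − x̄_2)/√(s_1²/n_1 + s_2²/n_2) = (1750 − 1520)/√(436²/27 + 239²/13) = 2.1509
Welch–Satterthwaite df ≈ 37.19
Two-sided p-value ≈ 0.038
Since p ≈ 0.038 > α = 0.02, fail to reject H0; the evidence is not statistically significant.

2.1509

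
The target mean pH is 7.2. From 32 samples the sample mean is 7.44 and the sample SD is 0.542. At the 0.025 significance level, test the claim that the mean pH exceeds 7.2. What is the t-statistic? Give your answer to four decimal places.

H0: μ = 7.2; H1: μ > 7.2 (one-sample t-test, right-tailed).
t = (x̄ − μ₀)/(s/√n) = (7.44 − 7.2)/(0.542/√32) = 2.5049
df = n − 1 = 31
p-value = P(T ≥ 2.5049) ≈ 0.009
Since p ≈ 0.009 < α = 0.025, reject H0; the evidence is statistically significant.

2.5049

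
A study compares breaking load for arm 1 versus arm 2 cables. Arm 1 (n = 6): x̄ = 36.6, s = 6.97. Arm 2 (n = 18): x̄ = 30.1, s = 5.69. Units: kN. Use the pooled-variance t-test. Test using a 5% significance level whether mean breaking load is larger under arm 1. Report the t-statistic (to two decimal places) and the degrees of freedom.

t = 2.30, df = 22

Let group 1 = arm 1, group 2 = arm 2. H0: μ_1 = μ_2; H1: μ_1 > μ_2 (two-sample pooled-variance t-test, right-tailed).
s_p² = [(6−1)·6.97² + (18−1)·5.69²]/(6+18−2) = 36.059
t = (36.6 − 30.1)/√[36.059·(1/6 + 1/18)] = 2.30
df = n₁ + n₂ − 2 = 22
p-value = P(T ≥ 2.30) ≈ 0.016
Since p ≈ 0.016 < α = 0.05, reject H0; the data support H1.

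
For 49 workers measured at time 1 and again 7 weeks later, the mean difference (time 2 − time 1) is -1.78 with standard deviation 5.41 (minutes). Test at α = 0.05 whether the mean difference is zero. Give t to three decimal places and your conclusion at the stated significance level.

t = -2.303; reject H0

H0: μ_d = 0; H1: μ_d ≠ 0 (paired t-test on the differences, two-sided).
t = d̄/(s_d/√n) = -1.78/(5.41/√49) = -2.303
df = n − 1 = 48
Two-sided p-value ≈ 0.0256
Since p ≈ 0.0256 < α = 0.05, reject H0; the data support H1.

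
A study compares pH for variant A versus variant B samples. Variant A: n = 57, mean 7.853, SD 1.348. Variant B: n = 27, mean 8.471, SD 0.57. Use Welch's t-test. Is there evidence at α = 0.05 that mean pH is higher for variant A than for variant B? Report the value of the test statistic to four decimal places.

Let group 1 = variant A, group 2 = variant B. H0: μ_1 = μ_2; H1: μ_1 > μ_2 (Welch's two-sample t-test, right-tailed).
t = (x̄_1 − x̄_2)/√(s_1²/n_1 + s_2²/n_2) = (7.853 − 8.471)/√(1.348²/57 + 0.57²/27) = -2.9491
Welch–Satterthwaite df ≈ 81.30
p-value = P(T ≥ -2.9491) ≈ 0.998
Since p ≈ 0.998 > α = 0.05, fail to reject H0; the data do not provide sufficient evidence against H0.

-2.9491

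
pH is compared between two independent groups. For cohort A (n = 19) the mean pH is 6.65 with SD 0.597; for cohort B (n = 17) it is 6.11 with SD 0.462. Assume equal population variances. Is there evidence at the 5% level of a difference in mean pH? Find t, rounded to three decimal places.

3.008

Let group 1 = cohort A, group 2 = cohort B. H0: μ_1 = μ_2; H1: μ_1 ≠ μ_2 (two-sample pooled-variance t-test, two-sided).
s_p² = [(19−1)·0.597² + (17−1)·0.462²]/(19+17−2) = 0.289131
t = (6.65 − 6.11)/√[0.289131·(1/19 + 1/17)] = 3.008
df = n₁ + n₂ − 2 = 34
Two-sided p-value ≈ 0.005
Since p ≈ 0.005 < α = 0.05, reject H0; the data support H1.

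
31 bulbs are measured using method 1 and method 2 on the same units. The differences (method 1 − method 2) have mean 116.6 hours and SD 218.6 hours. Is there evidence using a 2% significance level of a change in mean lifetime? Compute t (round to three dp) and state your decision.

H0: μ_d = 0; H1: μ_d ≠ 0 (paired t-test on the differences, two-sided).
t = d̄/(s_d/√n) = 116.6/(218.6/√31) = 2.970
df = n − 1 = 30
Two-sided p-value ≈ 0.006
Since p ≈ 0.006 < α = 0.02, reject H0; the data support H1.

t = 2.970; reject H0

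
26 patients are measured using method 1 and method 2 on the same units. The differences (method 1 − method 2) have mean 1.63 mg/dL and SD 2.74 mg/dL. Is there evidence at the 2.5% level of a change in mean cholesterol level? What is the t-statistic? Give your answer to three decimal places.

3.033

H0: μ_d = 0; H1: μ_d ≠ 0 (paired t-test on the differences, two-sided).
t = d̄/(s_d/√n) = 1.63/(2.74/√26) = 3.033
df = n − 1 = 25
Two-sided p-value ≈ 0.006
Since p ≈ 0.006 < α = 0.025, reject H0; the evidence is statistically significant.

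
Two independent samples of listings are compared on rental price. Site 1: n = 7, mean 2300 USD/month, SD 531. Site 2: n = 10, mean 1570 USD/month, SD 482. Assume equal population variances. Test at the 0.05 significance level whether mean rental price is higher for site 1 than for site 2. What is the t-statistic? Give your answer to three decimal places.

Let group 1 = site 1, group 2 = site 2. H0: μ_1 = μ_2; H1: μ_1 > μ_2 (two-sample pooled-variance t-test, right-tailed).
s_p² = [(7−1)·531² + (10−1)·482²]/(7+10−2) = 252179
t = (2300 − 1570)/√[252179·(1/7 + 1/10)] = 2.950
df = n₁ + n₂ − 2 = 15
p-value = P(T ≥ 2.950) ≈ 0.005
Since p ≈ 0.005 < α = 0.05, reject H0; the data support H1.

2.950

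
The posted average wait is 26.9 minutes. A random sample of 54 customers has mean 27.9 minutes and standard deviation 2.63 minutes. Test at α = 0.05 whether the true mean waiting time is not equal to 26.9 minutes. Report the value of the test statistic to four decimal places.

H0: μ = 26.9; H1: μ ≠ 26.9 (one-sample t-test, two-sided).
t = (x̄ − μ₀)/(s/√n) = (27.9 − 26.9)/(2.63/√54) = 2.7941
df = n − 1 = 53
Two-sided p-value ≈ 0.0072
Since p ≈ 0.0072 < α = 0.05, reject H0; the data support H1.

2.7941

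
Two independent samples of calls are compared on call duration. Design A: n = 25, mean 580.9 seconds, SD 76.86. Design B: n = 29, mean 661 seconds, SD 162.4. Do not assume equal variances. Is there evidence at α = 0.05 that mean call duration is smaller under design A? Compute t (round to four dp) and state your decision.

t = -2.3664; reject H0

Let group 1 = design A, group 2 = design B. H0: μ_1 = μ_2; H1: μ_1 < μ_2 (Welch's two-sample t-test, left-tailed).
t = (x̄_1 − x̄_2)/√(s_1²/n_1 + s_2²/n_2) = (580.9 − 661)/√(76.86²/25 + 162.4²/29) = -2.3664
Welch–Satterthwaite df ≈ 41.20
p-value = P(T ≤ -2.3664) ≈ 0.011
Since p ≈ 0.011 < α = 0.05, reject H0; the evidence is statistically significant.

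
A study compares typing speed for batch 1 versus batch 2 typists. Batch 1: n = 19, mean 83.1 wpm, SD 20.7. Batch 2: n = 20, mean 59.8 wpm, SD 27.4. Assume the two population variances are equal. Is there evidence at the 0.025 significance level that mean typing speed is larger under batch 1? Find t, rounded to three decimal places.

Let group 1 = batch 1, group 2 = batch 2. H0: μ_1 = μ_2; H1: μ_1 > μ_2 (two-sample pooled-variance t-test, right-tailed).
s_p² = [(19−1)·20.7² + (20−1)·27.4²]/(19+20−2) = 593.98
t = (83.1 − 59.8)/√[593.98·(1/19 + 1/20)] = 2.984
df = n₁ + n₂ − 2 = 37
p-value = P(T ≥ 2.984) ≈ 0.003
Since p ≈ 0.003 < α = 0.025, reject H0; the data support H1.

2.984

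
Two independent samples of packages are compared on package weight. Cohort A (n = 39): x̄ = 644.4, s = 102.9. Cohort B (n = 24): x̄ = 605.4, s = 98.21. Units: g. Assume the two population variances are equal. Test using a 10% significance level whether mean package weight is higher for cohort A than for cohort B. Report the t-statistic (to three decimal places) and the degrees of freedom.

t = 1.486, df = 61

Let group 1 = cohort A, group 2 = cohort B. H0: μ_1 = μ_2; H1: μ_1 > μ_2 (two-sample pooled-variance t-test, right-tailed).
s_p² = [(39−1)·102.9² + (24−1)·98.21²]/(39+24−2) = 10232.8
t = (644.4 − 605.4)/√[10232.8·(1/39 + 1/24)] = 1.486
df = n₁ + n₂ − 2 = 61
p-value = P(T ≥ 1.486) ≈ 0.0712
Since p ≈ 0.0712 < α = 0.1, reject H0; the data support H1.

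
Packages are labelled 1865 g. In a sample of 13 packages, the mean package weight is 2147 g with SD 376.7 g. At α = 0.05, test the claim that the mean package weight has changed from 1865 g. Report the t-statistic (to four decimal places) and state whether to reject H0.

H0: μ = 1865; H1: μ ≠ 1865 (one-sample t-test, two-sided).
t = (x̄ − μ₀)/(s/√n) = (2147 − 1865)/(376.7/√13) = 2.6991
df = n − 1 = 12
Two-sided p-value ≈ 0.019
Since p ≈ 0.019 < α = 0.05, reject H0; the data support H1.

t = 2.6991; reject H0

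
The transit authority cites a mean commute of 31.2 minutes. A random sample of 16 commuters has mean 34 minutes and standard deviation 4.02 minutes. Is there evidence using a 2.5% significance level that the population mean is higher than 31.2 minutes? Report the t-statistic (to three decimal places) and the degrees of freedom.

H0: μ = 31.2; H1: μ > 31.2 (one-sample t-test, right-tailed).
t = (x̄ − μ₀)/(s/√n) = (34 − 31.2)/(4.02/√16) = 2.786
df = n − 1 = 15
p-value = P(T ≥ 2.786) ≈ 0.0069
Since p ≈ 0.0069 < α = 0.025, reject H0; the evidence is statistically significant.

t = 2.786, df = 15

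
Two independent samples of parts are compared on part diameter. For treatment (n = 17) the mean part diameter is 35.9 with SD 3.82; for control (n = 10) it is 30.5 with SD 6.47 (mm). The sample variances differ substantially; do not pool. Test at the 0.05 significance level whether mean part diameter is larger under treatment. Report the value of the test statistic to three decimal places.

Let group 1 = treatment, group 2 = control. H0: μ_1 = μ_2; H1: μ_1 > μ_2 (Welch's two-sample t-test, right-tailed).
t = (x̄_1 − x̄_2)/√(s_1²/n_1 + s_2²/n_2) = (35.9 − 30.5)/√(3.82²/17 + 6.47²/10) = 2.404
Welch–Satterthwaite df ≈ 12.77
p-value = P(T ≥ 2.404) ≈ 0.016
Since p ≈ 0.016 < α = 0.05, reject H0; the data support H1.

2.404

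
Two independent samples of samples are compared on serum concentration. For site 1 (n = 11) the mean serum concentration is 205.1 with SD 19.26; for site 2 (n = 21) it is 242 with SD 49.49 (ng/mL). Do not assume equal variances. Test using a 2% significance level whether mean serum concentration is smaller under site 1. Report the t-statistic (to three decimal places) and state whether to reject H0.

t = -3.009; reject H0

Let group 1 = site 1, group 2 = site 2. H0: μ_1 = μ_2; H1: μ_1 < μ_2 (Welch's two-sample t-test, left-tailed).
t = (x̄_1 − x̄_2)/√(s_1²/n_1 + s_2²/n_2) = (205.1 − 242)/√(19.26²/11 + 49.49²/21) = -3.009
Welch–Satterthwaite df ≈ 28.48
p-value = P(T ≤ -3.009) ≈ 0.003
Since p ≈ 0.003 < α = 0.02, reject H0; the evidence is statistically significant.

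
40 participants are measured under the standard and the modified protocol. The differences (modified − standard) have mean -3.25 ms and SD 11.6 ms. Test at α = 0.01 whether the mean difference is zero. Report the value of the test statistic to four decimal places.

-1.7720

H0: μ_d = 0; H1: μ_d ≠ 0 (paired t-test on the differences, two-sided).
t = d̄/(s_d/√n) = -3.25/(11.6/√40) = -1.7720
df = n − 1 = 39
Two-sided p-value ≈ 0.0842
Since p ≈ 0.0842 > α = 0.01, fail to reject H0; the evidence is not statistically significant.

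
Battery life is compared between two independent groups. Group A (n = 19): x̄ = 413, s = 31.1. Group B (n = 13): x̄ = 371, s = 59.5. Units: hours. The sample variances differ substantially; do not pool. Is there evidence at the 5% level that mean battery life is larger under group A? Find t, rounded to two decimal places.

Let group 1 = group A, group 2 = group B. H0: μ_1 = μ_2; H1: μ_1 > μ_2 (Welch's two-sample t-test, right-tailed).
t = (x̄_1 − x̄_2)/√(s_1²/n_1 + s_2²/n_2) = (413 − 371)/√(31.1²/19 + 59.5²/13) = 2.34
Welch–Satterthwaite df ≈ 16.52
p-value = P(T ≥ 2.34) ≈ 0.0162
Since p ≈ 0.0162 < α = 0.05, reject H0; the evidence is statistically significant.

2.34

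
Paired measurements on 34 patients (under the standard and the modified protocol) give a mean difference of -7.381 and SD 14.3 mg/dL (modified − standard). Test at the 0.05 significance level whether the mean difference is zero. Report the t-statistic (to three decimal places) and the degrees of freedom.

t = -3.010, df = 33

H0: μ_d = 0; H1: μ_d ≠ 0 (paired t-test on the differences, two-sided).
t = d̄/(s_d/√n) = -7.381/(14.3/√34) = -3.010
df = n − 1 = 33
Two-sided p-value ≈ 0.0050
Since p ≈ 0.0050 < α = 0.05, reject H0; the data support H1.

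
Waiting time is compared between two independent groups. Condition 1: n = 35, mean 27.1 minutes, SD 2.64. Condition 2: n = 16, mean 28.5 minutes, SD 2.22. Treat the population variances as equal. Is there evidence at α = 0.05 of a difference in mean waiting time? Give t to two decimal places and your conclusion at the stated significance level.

Let group 1 = condition 1, group 2 = condition 2. H0: μ_1 = μ_2; H1: μ_1 ≠ μ_2 (two-sample pooled-variance t-test, two-sided).
s_p² = [(35−1)·2.64² + (16−1)·2.22²]/(35+16−2) = 6.34474
t = (27.1 − 28.5)/√[6.34474·(1/35 + 1/16)] = -1.84
df = n₁ + n₂ − 2 = 49
Two-sided p-value ≈ 0.0716
Since p ≈ 0.0716 > α = 0.05, fail to reject H0; the data do not provide sufficient evidence against H0.

t = -1.84; fail to reject H0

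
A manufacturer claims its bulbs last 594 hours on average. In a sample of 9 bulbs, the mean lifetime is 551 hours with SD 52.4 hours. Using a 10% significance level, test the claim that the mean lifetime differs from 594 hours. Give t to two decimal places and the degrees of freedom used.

H0: μ = 594; H1: μ ≠ 594 (one-sample t-test, two-sided).
t = (x̄ − μ₀)/(s/√n) = (551 − 594)/(52.4/√9) = -2.46
df = n − 1 = 8
Two-sided p-value ≈ 0.0392
Since p ≈ 0.0392 < α = 0.1, reject H0; the evidence is statistically significant.

t = -2.46, df = 8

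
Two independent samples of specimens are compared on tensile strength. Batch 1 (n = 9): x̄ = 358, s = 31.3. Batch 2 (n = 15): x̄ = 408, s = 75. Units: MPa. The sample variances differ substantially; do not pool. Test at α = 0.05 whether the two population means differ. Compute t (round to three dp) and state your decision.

t = -2.273; reject H0

Let group 1 = batch 1, group 2 = batch 2. H0: μ_1 = μ_2; H1: μ_1 ≠ μ_2 (Welch's two-sample t-test, two-sided).
t = (x̄_1 − x̄_2)/√(s_1²/n_1 + s_2²/n_2) = (358 − 408)/√(31.3²/9 + 75²/15) = -2.273
Welch–Satterthwaite df ≈ 20.31
Two-sided p-value ≈ 0.0340
Since p ≈ 0.0340 < α = 0.05, reject H0; the evidence is statistically significant.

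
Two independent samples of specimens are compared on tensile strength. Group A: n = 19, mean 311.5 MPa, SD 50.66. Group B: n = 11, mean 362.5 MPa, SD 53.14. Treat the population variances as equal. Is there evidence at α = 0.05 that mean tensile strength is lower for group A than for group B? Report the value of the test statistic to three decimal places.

-2.611

Let group 1 = group A, group 2 = group B. H0: μ_1 = μ_2; H1: μ_1 < μ_2 (two-sample pooled-variance t-test, left-tailed).
s_p² = [(19−1)·50.66² + (11−1)·53.14²]/(19+11−2) = 2658.37
t = (311.5 − 362.5)/√[2658.37·(1/19 + 1/11)] = -2.611
df = n₁ + n₂ − 2 = 28
p-value = P(T ≤ -2.611) ≈ 0.007
Since p ≈ 0.007 < α = 0.05, reject H0; the data support H1.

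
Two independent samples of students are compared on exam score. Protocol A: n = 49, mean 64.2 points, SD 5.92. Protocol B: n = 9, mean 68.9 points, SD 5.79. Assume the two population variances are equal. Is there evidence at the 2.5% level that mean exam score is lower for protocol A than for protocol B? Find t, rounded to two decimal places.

Let group 1 = protocol A, group 2 = protocol B. H0: μ_1 = μ_2; H1: μ_1 < μ_2 (two-sample pooled-variance t-test, left-tailed).
s_p² = [(49−1)·5.92² + (9−1)·5.79²]/(49+9−2) = 34.8289
t = (64.2 − 68.9)/√[34.8289·(1/49 + 1/9)] = -2.20
df = n₁ + n₂ − 2 = 56
p-value = P(T ≤ -2.20) ≈ 0.0161
Since p ≈ 0.0161 < α = 0.025, reject H0; the data support H1.

-2.20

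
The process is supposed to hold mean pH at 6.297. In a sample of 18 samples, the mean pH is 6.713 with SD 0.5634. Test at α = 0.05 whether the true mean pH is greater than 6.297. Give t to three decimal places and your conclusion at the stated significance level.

H0: μ = 6.297; H1: μ > 6.297 (one-sample t-test, right-tailed).
t = (x̄ − μ₀)/(s/√n) = (6.713 − 6.297)/(0.5634/√18) = 3.133
df = n − 1 = 17
p-value = P(T ≥ 3.133) ≈ 0.0030
Since p ≈ 0.0030 < α = 0.05, reject H0; the evidence is statistically significant.

t = 3.133; reject H0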